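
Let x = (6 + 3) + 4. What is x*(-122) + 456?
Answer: -1130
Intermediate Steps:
x = 13 (x = 9 + 4 = 13)
x*(-122) + 456 = 13*(-122) + 456 = -1586 + 456 = -1130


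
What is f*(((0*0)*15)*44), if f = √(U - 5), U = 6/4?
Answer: 0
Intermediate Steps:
U = 3/2 (U = 6*(¼) = 3/2 ≈ 1.5000)
f = I*√14/2 (f = √(3/2 - 5) = √(-7/2) = I*√14/2 ≈ 1.8708*I)
f*(((0*0)*15)*44) = (I*√14/2)*(((0*0)*15)*44) = (I*√14/2)*((0*15)*44) = (I*√14/2)*(0*44) = (I*√14/2)*0 = 0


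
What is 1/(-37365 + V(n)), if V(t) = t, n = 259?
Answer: -1/37106 ≈ -2.6950e-5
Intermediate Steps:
1/(-37365 + V(n)) = 1/(-37365 + 259) = 1/(-37106) = -1/37106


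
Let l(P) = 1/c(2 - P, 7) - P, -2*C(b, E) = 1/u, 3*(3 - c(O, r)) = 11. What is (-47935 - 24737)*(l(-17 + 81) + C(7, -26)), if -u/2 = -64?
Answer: 38082399/8 ≈ 4.7603e+6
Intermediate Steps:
c(O, r) = -⅔ (c(O, r) = 3 - ⅓*11 = 3 - 11/3 = -⅔)
u = 128 (u = -2*(-64) = 128)
C(b, E) = -1/256 (C(b, E) = -½/128 = -½*1/128 = -1/256)
l(P) = -3/2 - P (l(P) = 1/(-⅔) - P = -3/2 - P)
(-47935 - 24737)*(l(-17 + 81) + C(7, -26)) = (-47935 - 24737)*((-3/2 - (-17 + 81)) - 1/256) = -72672*((-3/2 - 1*64) - 1/256) = -72672*((-3/2 - 64) - 1/256) = -72672*(-131/2 - 1/256) = -72672*(-16769/256) = 38082399/8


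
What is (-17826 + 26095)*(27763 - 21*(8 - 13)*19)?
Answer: 246068902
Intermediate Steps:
(-17826 + 26095)*(27763 - 21*(8 - 13)*19) = 8269*(27763 - 21*(-5)*19) = 8269*(27763 + 105*19) = 8269*(27763 + 1995) = 8269*29758 = 246068902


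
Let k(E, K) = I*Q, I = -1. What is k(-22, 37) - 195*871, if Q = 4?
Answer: -169849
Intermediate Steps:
k(E, K) = -4 (k(E, K) = -1*4 = -4)
k(-22, 37) - 195*871 = -4 - 195*871 = -4 - 169845 = -169849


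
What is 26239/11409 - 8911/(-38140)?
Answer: 1102421059/435139260 ≈ 2.5335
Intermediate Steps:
26239/11409 - 8911/(-38140) = 26239*(1/11409) - 8911*(-1/38140) = 26239/11409 + 8911/38140 = 1102421059/435139260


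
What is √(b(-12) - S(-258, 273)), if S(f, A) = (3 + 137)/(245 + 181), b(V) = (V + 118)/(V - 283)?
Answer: 2*I*√679057845/62835 ≈ 0.82943*I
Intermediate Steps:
b(V) = (118 + V)/(-283 + V)
S(f, A) = 70/213 (S(f, A) = 140/426 = 140*(1/426) = 70/213)
√(b(-12) - S(-258, 273)) = √((118 - 12)/(-283 - 12) - 1*70/213) = √(106/(-295) - 70/213) = √(-1/295*106 - 70/213) = √(-106/295 - 70/213) = √(-43228/62835) = 2*I*√679057845/62835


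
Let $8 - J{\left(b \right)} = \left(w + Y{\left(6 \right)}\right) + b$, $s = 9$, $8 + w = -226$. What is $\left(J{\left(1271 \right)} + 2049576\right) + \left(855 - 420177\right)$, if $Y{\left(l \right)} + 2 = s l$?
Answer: $1629173$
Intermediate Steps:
$w = -234$ ($w = -8 - 226 = -234$)
$Y{\left(l \right)} = -2 + 9 l$
$J{\left(b \right)} = 190 - b$ ($J{\left(b \right)} = 8 - \left(\left(-234 + \left(-2 + 9 \cdot 6\right)\right) + b\right) = 8 - \left(\left(-234 + \left(-2 + 54\right)\right) + b\right) = 8 - \left(\left(-234 + 52\right) + b\right) = 8 - \left(-182 + b\right) = 190 - b$)
$\left(J{\left(1271 \right)} + 2049576\right) + \left(855 - 420177\right) = \left(\left(190 - 1271\right) + 2049576\right) + \left(855 - 420177\right) = \left(-1081 + 2049576\right) - 419322 = 2048495 - 419322 = 1629173$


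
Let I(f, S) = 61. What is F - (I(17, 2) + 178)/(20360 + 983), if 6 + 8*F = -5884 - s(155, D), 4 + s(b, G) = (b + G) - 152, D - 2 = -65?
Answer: -62173115/85372 ≈ -728.26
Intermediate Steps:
D = -63 (D = 2 - 65 = -63)
s(b, G) = -156 + G + b (s(b, G) = -4 + ((b + G) - 152) = -4 + ((G + b) - 152) = -4 + (-152 + G + b) = -156 + G + b)
F = -2913/4 (F = -¾ + (-5884 - (-156 - 63 + 155))/8 = -¾ + (-5884 - 1*(-64))/8 = -¾ + (-5884 + 64)/8 = -¾ + (⅛)*(-5820) = -¾ - 1455/2 = -2913/4 ≈ -728.25)
F - (I(17, 2) + 178)/(20360 + 983) = -2913/4 - (61 + 178)/(20360 + 983) = -2913/4 - 239/21343 = -62173115/85372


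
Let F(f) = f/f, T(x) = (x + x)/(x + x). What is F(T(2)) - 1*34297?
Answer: -34296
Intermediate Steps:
T(x) = 1 (T(x) = (2*x)/((2*x)) = (2*x)*(1/(2*x)) = 1)
F(f) = 1
F(T(2)) - 1*34297 = 1 - 1*34297 = 1 - 34297 = -34296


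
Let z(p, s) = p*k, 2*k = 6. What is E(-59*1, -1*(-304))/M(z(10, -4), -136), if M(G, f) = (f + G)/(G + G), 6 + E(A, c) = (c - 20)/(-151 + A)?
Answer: 1544/371 ≈ 4.1617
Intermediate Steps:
k = 3 (k = (½)*6 = 3)
E(A, c) = -6 + (-20 + c)/(-151 + A) (E(A, c) = -6 + (c - 20)/(-151 + A) = -6 + (-20 + c)/(-151 + A))
z(p, s) = 3*p (z(p, s) = p*3 = 3*p)
M(G, f) = (G + f)/(2*G) (M(G, f) = (G + f)/((2*G)) = (G + f)*(1/(2*G)) = (G + f)/(2*G))
E(-59*1, -1*(-304))/M(z(10, -4), -136) = ((886 - 1*(-304) - (-354))/(-151 - 59*1))/(((3*10 - 136)/(2*((3*10))))) = ((886 + 304 - 6*(-59))/(-151 - 59))/(((½)*(30 - 136)/30)) = ((886 + 304 + 354)/(-210))/(((½)*(1/30)*(-106))) = (-1/210*1544)/(-53/30) = -772/105*(-30/53) = 1544/371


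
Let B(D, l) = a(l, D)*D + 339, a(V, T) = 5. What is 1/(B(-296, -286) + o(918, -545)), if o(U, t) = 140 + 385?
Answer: -1/616 ≈ -0.0016234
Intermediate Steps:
o(U, t) = 525
B(D, l) = 339 + 5*D (B(D, l) = 5*D + 339 = 339 + 5*D)
1/(B(-296, -286) + o(918, -545)) = 1/((339 + 5*(-296)) + 525) = 1/((339 - 1480) + 525) = 1/(-1141 + 525) = 1/(-616) = -1/616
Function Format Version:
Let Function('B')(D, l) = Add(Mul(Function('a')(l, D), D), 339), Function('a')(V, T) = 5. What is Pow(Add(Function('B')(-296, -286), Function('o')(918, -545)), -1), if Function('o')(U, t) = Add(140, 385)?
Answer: Rational(-1, 616) ≈ -0.0016234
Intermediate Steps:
Function('o')(U, t) = 525
Function('B')(D, l) = Add(339, Mul(5, D)) (Function('B')(D, l) = Add(Mul(5, D), 339) = Add(339, Mul(5, D)))
Pow(Add(Function('B')(-296, -286), Function('o')(918, -545)), -1) = Pow(Add(Add(339, Mul(5, -296)), 525), -1) = Pow(Add(Add(339, -1480), 525), -1) = Pow(Add(-1141, 525), -1) = Pow(-616, -1) = Rational(-1, 616)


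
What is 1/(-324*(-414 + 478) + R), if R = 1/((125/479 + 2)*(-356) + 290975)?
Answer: -138991477/2882127266593 ≈ -4.8225e-5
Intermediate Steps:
R = 479/138991477 (R = 1/((125*(1/479) + 2)*(-356) + 290975) = 1/((125/479 + 2)*(-356) + 290975) = 1/((1083/479)*(-356) + 290975) = 1/(-385548/479 + 290975) = 1/(138991477/479) = 479/138991477 ≈ 3.4463e-6)
1/(-324*(-414 + 478) + R) = 1/(-324*(-414 + 478) + 479/138991477) = 1/(-324*64 + 479/138991477) = 1/(-20736 + 479/138991477) = 1/(-2882127266593/138991477) = -138991477/2882127266593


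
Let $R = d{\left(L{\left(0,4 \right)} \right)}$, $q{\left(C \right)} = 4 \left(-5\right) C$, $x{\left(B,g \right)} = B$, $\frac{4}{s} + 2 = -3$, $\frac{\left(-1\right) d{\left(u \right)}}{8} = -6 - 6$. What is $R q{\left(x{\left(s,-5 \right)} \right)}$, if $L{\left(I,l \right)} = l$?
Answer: $1536$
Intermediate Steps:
$d{\left(u \right)} = 96$ ($d{\left(u \right)} = - 8 \left(-6 - 6\right) = \left(-8\right) \left(-12\right) = 96$)
$s = - \frac{4}{5}$ ($s = \frac{4}{-2 - 3} = \frac{4}{-5} = 4 \left(- \frac{1}{5}\right) = - \frac{4}{5} \approx -0.8$)
$q{\left(C \right)} = - 20 C$
$R = 96$
$R q{\left(x{\left(s,-5 \right)} \right)} = 96 \left(\left(-20\right) \left(- \frac{4}{5}\right)\right) = 96 \cdot 16 = 1536$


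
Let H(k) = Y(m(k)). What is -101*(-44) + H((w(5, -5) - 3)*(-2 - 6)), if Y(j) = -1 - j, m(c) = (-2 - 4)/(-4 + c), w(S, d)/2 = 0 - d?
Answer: 44429/10 ≈ 4442.9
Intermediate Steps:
w(S, d) = -2*d (w(S, d) = 2*(0 - d) = 2*(-d) = -2*d)
m(c) = -6/(-4 + c)
H(k) = -1 + 6/(-4 + k) (H(k) = -1 - (-6)/(-4 + k) = -1 + 6/(-4 + k))
-101*(-44) + H((w(5, -5) - 3)*(-2 - 6)) = -101*(-44) + (10 - (-2*(-5) - 3)*(-2 - 6))/(-4 + (-2*(-5) - 3)*(-2 - 6)) = 4444 + (10 - (10 - 3)*(-8))/(-4 + (10 - 3)*(-8)) = 4444 + (10 - 7*(-8))/(-4 + 7*(-8)) = 4444 + (10 - 1*(-56))/(-4 - 56) = 4444 + (10 + 56)/(-60) = 4444 - 1/60*66 = 4444 - 11/10 = 44429/10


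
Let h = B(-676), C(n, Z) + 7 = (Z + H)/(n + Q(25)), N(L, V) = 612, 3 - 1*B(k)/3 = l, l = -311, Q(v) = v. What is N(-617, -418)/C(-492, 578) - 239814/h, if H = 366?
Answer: -213260625/661441 ≈ -322.42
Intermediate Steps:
B(k) = 942 (B(k) = 9 - 3*(-311) = 9 + 933 = 942)
C(n, Z) = -7 + (366 + Z)/(25 + n) (C(n, Z) = -7 + (Z + 366)/(n + 25) = -7 + (366 + Z)/(25 + n))
h = 942
N(-617, -418)/C(-492, 578) - 239814/h = 612/(((191 + 578 - 7*(-492))/(25 - 492))) - 239814/942 = 612/(((191 + 578 + 3444)/(-467))) - 239814*1/942 = 612/((-1/467*4213)) - 39969/157 = 612/(-4213/467) - 39969/157 = 612*(-467/4213) - 39969/157 = -285804/4213 - 39969/157 = -213260625/661441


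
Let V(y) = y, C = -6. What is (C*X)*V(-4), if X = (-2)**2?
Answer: 96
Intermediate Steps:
X = 4
(C*X)*V(-4) = -6*4*(-4) = -24*(-4) = 96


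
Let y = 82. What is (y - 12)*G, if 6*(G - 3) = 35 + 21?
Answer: 2590/3 ≈ 863.33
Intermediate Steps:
G = 37/3 (G = 3 + (35 + 21)/6 = 3 + (⅙)*56 = 3 + 28/3 = 37/3 ≈ 12.333)
(y - 12)*G = (82 - 12)*(37/3) = 70*(37/3) = 2590/3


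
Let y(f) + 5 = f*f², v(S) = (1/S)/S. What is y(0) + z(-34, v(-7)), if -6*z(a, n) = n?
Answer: -1471/294 ≈ -5.0034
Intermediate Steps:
v(S) = S⁻² (v(S) = 1/(S*S) = S⁻²)
z(a, n) = -n/6
y(f) = -5 + f³ (y(f) = -5 + f*f² = -5 + f³)
y(0) + z(-34, v(-7)) = (-5 + 0³) - ⅙/(-7)² = (-5 + 0) - ⅙*1/49 = -5 - 1/294 = -1471/294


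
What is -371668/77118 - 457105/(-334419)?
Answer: -4946767639/1432762469 ≈ -3.4526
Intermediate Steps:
-371668/77118 - 457105/(-334419) = -371668*1/77118 - 457105*(-1/334419) = -185834/38559 + 457105/334419 = -4946767639/1432762469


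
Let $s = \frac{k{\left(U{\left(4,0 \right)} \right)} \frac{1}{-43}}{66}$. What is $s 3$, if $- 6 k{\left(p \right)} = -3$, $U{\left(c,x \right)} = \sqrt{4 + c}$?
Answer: $- \frac{1}{1892} \approx -0.00052854$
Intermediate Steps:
$k{\left(p \right)} = \frac{1}{2}$ ($k{\left(p \right)} = \left(- \frac{1}{6}\right) \left(-3\right) = \frac{1}{2}$)
$s = - \frac{1}{5676}$ ($s = \frac{\frac{1}{2} \frac{1}{-43}}{66} = \frac{1}{2} \left(- \frac{1}{43}\right) \frac{1}{66} = \left(- \frac{1}{86}\right) \frac{1}{66} = - \frac{1}{5676} \approx -0.00017618$)
$s 3 = \left(- \frac{1}{5676}\right) 3 = - \frac{1}{1892}$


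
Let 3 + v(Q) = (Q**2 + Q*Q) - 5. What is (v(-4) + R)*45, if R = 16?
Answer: 1800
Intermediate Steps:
v(Q) = -8 + 2*Q**2 (v(Q) = -3 + ((Q**2 + Q*Q) - 5) = -3 + ((Q**2 + Q**2) - 5) = -3 + (2*Q**2 - 5) = -3 + (-5 + 2*Q**2) = -8 + 2*Q**2)
(v(-4) + R)*45 = ((-8 + 2*(-4)**2) + 16)*45 = ((-8 + 2*16) + 16)*45 = ((-8 + 32) + 16)*45 = (24 + 16)*45 = 40*45 = 1800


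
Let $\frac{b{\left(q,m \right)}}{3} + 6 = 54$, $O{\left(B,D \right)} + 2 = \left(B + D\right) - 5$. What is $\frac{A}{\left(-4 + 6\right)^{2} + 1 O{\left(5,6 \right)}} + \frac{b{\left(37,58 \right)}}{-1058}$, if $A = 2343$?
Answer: $\frac{1238871}{4232} \approx 292.74$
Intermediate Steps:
$O{\left(B,D \right)} = -7 + B + D$ ($O{\left(B,D \right)} = -2 - \left(5 - B - D\right) = -2 + \left(-5 + B + D\right) = -7 + B + D$)
$b{\left(q,m \right)} = 144$ ($b{\left(q,m \right)} = -18 + 3 \cdot 54 = -18 + 162 = 144$)
$\frac{A}{\left(-4 + 6\right)^{2} + 1 O{\left(5,6 \right)}} + \frac{b{\left(37,58 \right)}}{-1058} = \frac{2343}{\left(-4 + 6\right)^{2} + 1 \left(-7 + 5 + 6\right)} + \frac{144}{-1058} = \frac{2343}{2^{2} + 1 \cdot 4} + 144 \left(- \frac{1}{1058}\right) = \frac{2343}{4 + 4} - \frac{72}{529} = \frac{2343}{8} - \frac{72}{529} = \frac{1238871}{4232}$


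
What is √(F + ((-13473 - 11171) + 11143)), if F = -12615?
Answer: 2*I*√6529 ≈ 161.6*I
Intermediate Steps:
√(F + ((-13473 - 11171) + 11143)) = √(-12615 + ((-13473 - 11171) + 11143)) = √(-12615 + (-24644 + 11143)) = √(-12615 - 13501) = √(-26116) = 2*I*√6529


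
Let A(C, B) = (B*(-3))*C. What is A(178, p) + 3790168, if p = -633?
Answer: 4128190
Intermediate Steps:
A(C, B) = -3*B*C (A(C, B) = (-3*B)*C = -3*B*C)
A(178, p) + 3790168 = -3*(-633)*178 + 3790168 = 338022 + 3790168 = 4128190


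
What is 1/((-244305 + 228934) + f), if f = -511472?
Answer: -1/526843 ≈ -1.8981e-6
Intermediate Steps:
1/((-244305 + 228934) + f) = 1/((-244305 + 228934) - 511472) = 1/(-15371 - 511472) = 1/(-526843) = -1/526843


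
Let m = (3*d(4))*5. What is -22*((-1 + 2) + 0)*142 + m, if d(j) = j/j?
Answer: -3109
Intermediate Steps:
d(j) = 1
m = 15 (m = (3*1)*5 = 3*5 = 15)
-22*((-1 + 2) + 0)*142 + m = -22*((-1 + 2) + 0)*142 + 15 = -22*(1 + 0)*142 + 15 = -22*1*142 + 15 = -22*142 + 15 = -3124 + 15 = -3109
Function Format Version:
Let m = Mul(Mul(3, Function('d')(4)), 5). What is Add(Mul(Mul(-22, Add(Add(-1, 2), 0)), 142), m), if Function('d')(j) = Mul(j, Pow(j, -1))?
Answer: -3109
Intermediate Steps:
Function('d')(j) = 1
m = 15 (m = Mul(Mul(3, 1), 5) = Mul(3, 5) = 15)
Add(Mul(Mul(-22, Add(Add(-1, 2), 0)), 142), m) = Add(Mul(Mul(-22, Add(Add(-1, 2), 0)), 142), 15) = Add(Mul(Mul(-22, Add(1, 0)), 142), 15) = Add(Mul(Mul(-22, 1), 142), 15) = Add(Mul(-22, 142), 15) = Add(-3124, 15) = -3109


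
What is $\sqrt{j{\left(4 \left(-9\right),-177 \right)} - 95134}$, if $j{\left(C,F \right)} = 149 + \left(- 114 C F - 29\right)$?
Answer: $i \sqrt{821422} \approx 906.32 i$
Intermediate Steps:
$j{\left(C,F \right)} = 120 - 114 C F$ ($j{\left(C,F \right)} = 149 - \left(29 + 114 C F\right) = 120 - 114 C F$)
$\sqrt{j{\left(4 \left(-9\right),-177 \right)} - 95134} = \sqrt{\left(120 - 114 \cdot 4 \left(-9\right) \left(-177\right)\right) - 95134} = \sqrt{\left(120 - \left(-4104\right) \left(-177\right)\right) - 95134} = \sqrt{\left(120 - 726408\right) - 95134} = \sqrt{-726288 - 95134} = \sqrt{-821422} = i \sqrt{821422}$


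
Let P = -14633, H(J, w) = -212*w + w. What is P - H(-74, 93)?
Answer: 4990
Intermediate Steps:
H(J, w) = -211*w
P - H(-74, 93) = -14633 - (-211)*93 = -14633 - 1*(-19623) = -14633 + 19623 = 4990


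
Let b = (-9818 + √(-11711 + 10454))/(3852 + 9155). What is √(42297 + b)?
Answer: √(7155765423827 + 13007*I*√1257)/13007 ≈ 205.66 + 6.6269e-6*I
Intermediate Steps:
b = -9818/13007 + I*√1257/13007 (b = (-9818 + √(-1257))/13007 = (-9818 + I*√1257)*(1/13007) = -9818/13007 + I*√1257/13007 ≈ -0.75482 + 0.0027258*I)
√(42297 + b) = √(42297 + (-9818/13007 + I*√1257/13007)) = √(550147261/13007 + I*√1257/13007)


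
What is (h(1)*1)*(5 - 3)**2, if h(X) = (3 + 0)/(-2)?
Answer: -6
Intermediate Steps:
h(X) = -3/2 (h(X) = 3*(-1/2) = -3/2)
(h(1)*1)*(5 - 3)**2 = (-3/2*1)*(5 - 3)**2 = -3/2*2**2 = -3/2*4 = -6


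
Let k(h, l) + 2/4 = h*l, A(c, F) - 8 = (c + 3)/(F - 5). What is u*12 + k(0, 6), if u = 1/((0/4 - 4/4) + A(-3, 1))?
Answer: 17/14 ≈ 1.2143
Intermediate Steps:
A(c, F) = 8 + (3 + c)/(-5 + F) (A(c, F) = 8 + (c + 3)/(F - 5) = 8 + (3 + c)/(-5 + F))
k(h, l) = -½ + h*l
u = ⅐ (u = 1/((0/4 - 4/4) + (-37 - 3 + 8*1)/(-5 + 1)) = 1/((0*(¼) - 4*¼) + (-37 - 3 + 8)/(-4)) = 1/((0 - 1) - ¼*(-32)) = 1/(-1 + 8) = 1/7 = ⅐ ≈ 0.14286)
u*12 + k(0, 6) = (⅐)*12 + (-½ + 0*6) = 12/7 + (-½ + 0) = 12/7 - ½ = 17/14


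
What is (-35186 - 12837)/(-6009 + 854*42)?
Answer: -48023/29859 ≈ -1.6083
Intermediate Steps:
(-35186 - 12837)/(-6009 + 854*42) = -48023/(-6009 + 35868) = -48023/29859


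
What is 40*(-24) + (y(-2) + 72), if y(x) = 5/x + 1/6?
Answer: -2671/3 ≈ -890.33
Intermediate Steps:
y(x) = ⅙ + 5/x (y(x) = 5/x + 1*(⅙) = 5/x + ⅙ = ⅙ + 5/x)
40*(-24) + (y(-2) + 72) = 40*(-24) + ((⅙)*(30 - 2)/(-2) + 72) = -960 + ((⅙)*(-½)*28 + 72) = -960 + (-7/3 + 72) = -960 + 209/3 = -2671/3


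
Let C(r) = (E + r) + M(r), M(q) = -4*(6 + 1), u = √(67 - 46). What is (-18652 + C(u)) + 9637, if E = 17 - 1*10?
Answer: -9036 + √21 ≈ -9031.4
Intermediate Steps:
E = 7 (E = 17 - 10 = 7)
u = √21 ≈ 4.5826
M(q) = -28 (M(q) = -4*7 = -28)
C(r) = -21 + r (C(r) = (7 + r) - 28 = -21 + r)
(-18652 + C(u)) + 9637 = (-18652 + (-21 + √21)) + 9637 = (-18673 + √21) + 9637 = -9036 + √21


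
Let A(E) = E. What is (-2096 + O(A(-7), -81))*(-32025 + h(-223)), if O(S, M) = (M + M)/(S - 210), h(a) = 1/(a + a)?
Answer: 3247060132585/48391 ≈ 6.7100e+7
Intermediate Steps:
h(a) = 1/(2*a)
O(S, M) = 2*M/(-210 + S) (O(S, M) = (2*M)/(-210 + S) = 2*M/(-210 + S))
(-2096 + O(A(-7), -81))*(-32025 + h(-223)) = (-2096 + 2*(-81)/(-210 - 7))*(-32025 + (½)/(-223)) = (-2096 + 2*(-81)/(-217))*(-32025 + (½)*(-1/223)) = (-2096 + 2*(-81)*(-1/217))*(-32025 - 1/446) = (-2096 + 162/217)*(-14283151/446) = -454670/217*(-14283151/446) = 3247060132585/48391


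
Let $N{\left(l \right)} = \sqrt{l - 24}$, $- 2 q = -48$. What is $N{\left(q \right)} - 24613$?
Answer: $-24613$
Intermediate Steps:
$q = 24$ ($q = \left(- \frac{1}{2}\right) \left(-48\right) = 24$)
$N{\left(l \right)} = \sqrt{-24 + l}$
$N{\left(q \right)} - 24613 = \sqrt{-24 + 24} - 24613 = \sqrt{0} - 24613 = 0 - 24613 = -24613$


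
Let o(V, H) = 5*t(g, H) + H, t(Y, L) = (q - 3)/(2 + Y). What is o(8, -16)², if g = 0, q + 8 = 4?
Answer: 4489/4 ≈ 1122.3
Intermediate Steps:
q = -4 (q = -8 + 4 = -4)
t(Y, L) = -7/(2 + Y) (t(Y, L) = (-4 - 3)/(2 + Y) = -7/(2 + Y))
o(V, H) = -35/2 + H (o(V, H) = 5*(-7/(2 + 0)) + H = 5*(-7/2) + H = -35/2 + H)
o(8, -16)² = (-35/2 - 16)² = (-67/2)² = 4489/4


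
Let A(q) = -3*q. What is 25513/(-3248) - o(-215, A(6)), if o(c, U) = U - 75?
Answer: 276551/3248 ≈ 85.145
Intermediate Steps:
o(c, U) = -75 + U
25513/(-3248) - o(-215, A(6)) = 25513/(-3248) - (-75 - 3*6) = 25513*(-1/3248) - (-75 - 18) = -25513/3248 - 1*(-93) = -25513/3248 + 93 = 276551/3248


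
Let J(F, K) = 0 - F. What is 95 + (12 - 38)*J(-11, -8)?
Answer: -191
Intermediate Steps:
J(F, K) = -F
95 + (12 - 38)*J(-11, -8) = 95 + (12 - 38)*(-1*(-11)) = 95 - 26*11 = 95 - 286 = -191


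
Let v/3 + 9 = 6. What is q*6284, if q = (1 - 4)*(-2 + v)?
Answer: 207372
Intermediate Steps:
v = -9 (v = -27 + 3*6 = -27 + 18 = -9)
q = 33 (q = (1 - 4)*(-2 - 9) = -3*(-11) = 33)
q*6284 = 33*6284 = 207372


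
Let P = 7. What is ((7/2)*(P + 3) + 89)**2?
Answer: 15376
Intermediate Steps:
((7/2)*(P + 3) + 89)**2 = ((7/2)*(7 + 3) + 89)**2 = ((7*(1/2))*10 + 89)**2 = ((7/2)*10 + 89)**2 = (35 + 89)**2 = 124**2 = 15376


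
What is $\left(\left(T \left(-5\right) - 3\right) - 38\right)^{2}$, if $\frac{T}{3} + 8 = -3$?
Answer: $15376$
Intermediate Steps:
$T = -33$ ($T = -24 + 3 \left(-3\right) = -24 - 9 = -33$)
$\left(\left(T \left(-5\right) - 3\right) - 38\right)^{2} = \left(\left(\left(-33\right) \left(-5\right) - 3\right) - 38\right)^{2} = \left(\left(165 - 3\right) - 38\right)^{2} = \left(162 - 38\right)^{2} = 124^{2} = 15376$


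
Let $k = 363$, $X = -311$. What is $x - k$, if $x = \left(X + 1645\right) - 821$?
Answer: $150$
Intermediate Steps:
$x = 513$ ($x = \left(-311 + 1645\right) - 821 = 1334 - 821 = 513$)
$x - k = 513 - 363 = 150$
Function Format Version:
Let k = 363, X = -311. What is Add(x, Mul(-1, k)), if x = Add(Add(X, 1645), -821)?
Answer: 150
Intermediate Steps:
x = 513 (x = Add(Add(-311, 1645), -821) = Add(1334, -821) = 513)
Add(x, Mul(-1, k)) = Add(513, Mul(-1, 363)) = Add(513, -363) = 150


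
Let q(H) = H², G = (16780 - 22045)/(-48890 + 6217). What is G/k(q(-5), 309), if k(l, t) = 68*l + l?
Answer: 351/4907395 ≈ 7.1525e-5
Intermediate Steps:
G = 5265/42673 (G = -5265/(-42673) = -5265*(-1/42673) = 5265/42673 ≈ 0.12338)
k(l, t) = 69*l
G/k(q(-5), 309) = 5265/(42673*((69*(-5)²))) = 5265/(42673*((69*25))) = (5265/42673)/1725 = (5265/42673)*(1/1725) = 351/4907395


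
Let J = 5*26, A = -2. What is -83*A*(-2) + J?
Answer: -202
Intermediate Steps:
J = 130
-83*A*(-2) + J = -(-166)*(-2) + 130 = -83*4 + 130 = -332 + 130 = -202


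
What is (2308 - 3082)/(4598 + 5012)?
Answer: -387/4805 ≈ -0.080541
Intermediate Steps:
(2308 - 3082)/(4598 + 5012) = -774/9610 = -774*1/9610 = -387/4805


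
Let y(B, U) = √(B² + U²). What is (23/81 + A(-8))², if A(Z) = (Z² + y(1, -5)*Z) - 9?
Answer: 30969988/6561 - 71648*√26/81 ≈ 210.01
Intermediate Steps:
A(Z) = -9 + Z² + Z*√26 (A(Z) = (Z² + √(1² + (-5)²)*Z) - 9 = (Z² + √(1 + 25)*Z) - 9 = (Z² + √26*Z) - 9 = (Z² + Z*√26) - 9 = -9 + Z² + Z*√26)
(23/81 + A(-8))² = (23/81 + (-9 + (-8)² - 8*√26))² = (23*(1/81) + (-9 + 64 - 8*√26))² = (23/81 + (55 - 8*√26))² = (4478/81 - 8*√26)²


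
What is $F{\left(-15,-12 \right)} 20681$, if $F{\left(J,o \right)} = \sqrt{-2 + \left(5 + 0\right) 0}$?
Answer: $20681 i \sqrt{2} \approx 29247.0 i$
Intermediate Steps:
$F{\left(J,o \right)} = i \sqrt{2}$ ($F{\left(J,o \right)} = \sqrt{-2 + 5 \cdot 0} = \sqrt{-2 + 0} = \sqrt{-2} = i \sqrt{2}$)
$F{\left(-15,-12 \right)} 20681 = i \sqrt{2} \cdot 20681 = 20681 i \sqrt{2}$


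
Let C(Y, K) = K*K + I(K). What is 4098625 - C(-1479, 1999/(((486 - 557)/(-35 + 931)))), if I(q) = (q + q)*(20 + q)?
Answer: -9598412712463/5041 ≈ -1.9041e+9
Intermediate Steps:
I(q) = 2*q*(20 + q) (I(q) = (2*q)*(20 + q) = 2*q*(20 + q))
C(Y, K) = K² + 2*K*(20 + K) (C(Y, K) = K*K + 2*K*(20 + K) = K² + 2*K*(20 + K))
4098625 - C(-1479, 1999/(((486 - 557)/(-35 + 931)))) = 4098625 - 1999/(((486 - 557)/(-35 + 931)))*(40 + 3*(1999/(((486 - 557)/(-35 + 931))))) = 4098625 - 1999/((-71/896))*(40 + 3*(1999/((-71/896)))) = 4098625 - 1999/((-71*1/896))*(40 + 3*(1999/((-71*1/896)))) = 4098625 - 1999/(-71/896)*(40 + 3*(1999/(-71/896))) = 4098625 - 1999*(-896/71)*(40 + 3*(1999*(-896/71))) = 4098625 - (-1791104)*(40 + 3*(-1791104/71))/71 = 4098625 - (-1791104)*(40 - 5373312/71)/71 = 4098625 - (-1791104)*(-5370472)/(71*71) = 4098625 - 1*9619073881088/5041 = 4098625 - 9619073881088/5041 = -9598412712463/5041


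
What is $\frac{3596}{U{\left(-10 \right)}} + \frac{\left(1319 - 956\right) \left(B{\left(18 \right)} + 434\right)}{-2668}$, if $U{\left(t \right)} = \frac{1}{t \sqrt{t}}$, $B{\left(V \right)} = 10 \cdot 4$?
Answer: $- \frac{86031}{1334} - 35960 i \sqrt{10} \approx -64.491 - 1.1372 \cdot 10^{5} i$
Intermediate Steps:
$B{\left(V \right)} = 40$
$U{\left(t \right)} = \frac{1}{t^{\frac{3}{2}}}$
$\frac{3596}{U{\left(-10 \right)}} + \frac{\left(1319 - 956\right) \left(B{\left(18 \right)} + 434\right)}{-2668} = \frac{3596}{\frac{1}{\left(-10\right) i \sqrt{10}}} + \frac{\left(1319 - 956\right) \left(40 + 434\right)}{-2668} = \frac{3596}{\frac{1}{100} i \sqrt{10}} + 363 \cdot 474 \left(- \frac{1}{2668}\right) = 3596 \left(- 10 i \sqrt{10}\right) + 172062 \left(- \frac{1}{2668}\right) = - 35960 i \sqrt{10} - \frac{86031}{1334} = - \frac{86031}{1334} - 35960 i \sqrt{10}$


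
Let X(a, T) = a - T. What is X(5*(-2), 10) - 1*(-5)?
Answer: -15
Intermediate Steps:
X(5*(-2), 10) - 1*(-5) = (5*(-2) - 1*10) - 1*(-5) = (-10 - 10) + 5 = -20 + 5 = -15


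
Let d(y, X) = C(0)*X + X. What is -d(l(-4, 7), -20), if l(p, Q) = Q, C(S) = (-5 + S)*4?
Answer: -380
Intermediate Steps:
C(S) = -20 + 4*S
d(y, X) = -19*X (d(y, X) = (-20 + 4*0)*X + X = (-20 + 0)*X + X = -20*X + X = -19*X)
-d(l(-4, 7), -20) = -(-19)*(-20) = -1*380 = -380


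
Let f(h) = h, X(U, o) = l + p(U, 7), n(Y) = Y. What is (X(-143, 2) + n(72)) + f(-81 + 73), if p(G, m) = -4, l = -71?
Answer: -11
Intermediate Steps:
X(U, o) = -75 (X(U, o) = -71 - 4 = -75)
(X(-143, 2) + n(72)) + f(-81 + 73) = (-75 + 72) + (-81 + 73) = -3 - 8 = -11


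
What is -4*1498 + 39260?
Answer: 33268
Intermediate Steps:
-4*1498 + 39260 = -5992 + 39260 = 33268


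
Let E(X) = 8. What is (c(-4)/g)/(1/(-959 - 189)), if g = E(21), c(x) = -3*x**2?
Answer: 6888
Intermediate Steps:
g = 8
(c(-4)/g)/(1/(-959 - 189)) = (-3*(-4)**2/8)/(1/(-959 - 189)) = (-3*16*(1/8))/(1/(-1148)) = (-48*1/8)/(-1/1148) = -6*(-1148) = 6888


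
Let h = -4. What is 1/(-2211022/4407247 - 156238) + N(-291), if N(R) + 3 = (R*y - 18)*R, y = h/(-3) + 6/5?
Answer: 756614225147061973/3442908339040 ≈ 2.1976e+5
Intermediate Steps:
y = 38/15 (y = -4/(-3) + 6/5 = -4*(-1/3) + 6*(1/5) = 4/3 + 6/5 = 38/15 ≈ 2.5333)
N(R) = -3 + R*(-18 + 38*R/15) (N(R) = -3 + (R*(38/15) - 18)*R = -3 + (38*R/15 - 18)*R = -3 + (-18 + 38*R/15)*R = -3 + R*(-18 + 38*R/15))
1/(-2211022/4407247 - 156238) + N(-291) = 1/(-2211022/4407247 - 156238) + (-3 - 18*(-291) + (38/15)*(-291)**2) = 1/(-2211022*1/4407247 - 156238) + (-3 + 5238 + (38/15)*84681) = 1/(-2211022/4407247 - 156238) + (-3 + 5238 + 1072626/5) = 1/(-688581667808/4407247) + 1098801/5 = -4407247/688581667808 + 1098801/5 = 756614225147061973/3442908339040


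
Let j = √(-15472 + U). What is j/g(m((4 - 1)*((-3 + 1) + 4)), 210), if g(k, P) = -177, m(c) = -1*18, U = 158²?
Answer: -2*√2373/177 ≈ -0.55043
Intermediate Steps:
U = 24964
m(c) = -18
j = 2*√2373 (j = √(-15472 + 24964) = √9492 = 2*√2373 ≈ 97.427)
j/g(m((4 - 1)*((-3 + 1) + 4)), 210) = (2*√2373)/(-177) = (2*√2373)*(-1/177) = -2*√2373/177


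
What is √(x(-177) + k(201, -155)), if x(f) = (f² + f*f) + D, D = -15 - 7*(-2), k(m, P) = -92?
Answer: √62565 ≈ 250.13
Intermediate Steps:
D = -1 (D = -15 - 1*(-14) = -15 + 14 = -1)
x(f) = -1 + 2*f² (x(f) = (f² + f*f) - 1 = (f² + f²) - 1 = 2*f² - 1 = -1 + 2*f²)
√(x(-177) + k(201, -155)) = √((-1 + 2*(-177)²) - 92) = √((-1 + 2*31329) - 92) = √((-1 + 62658) - 92) = √(62657 - 92) = √62565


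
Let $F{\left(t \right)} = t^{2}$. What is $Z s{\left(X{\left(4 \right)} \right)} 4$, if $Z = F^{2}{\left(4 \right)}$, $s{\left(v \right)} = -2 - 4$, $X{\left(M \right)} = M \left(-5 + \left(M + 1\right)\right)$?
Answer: $-6144$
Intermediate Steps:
$X{\left(M \right)} = M \left(-4 + M\right)$ ($X{\left(M \right)} = M \left(-5 + \left(1 + M\right)\right) = M \left(-4 + M\right)$)
$s{\left(v \right)} = -6$ ($s{\left(v \right)} = -2 - 4 = -6$)
$Z = 256$ ($Z = \left(4^{2}\right)^{2} = 16^{2} = 256$)
$Z s{\left(X{\left(4 \right)} \right)} 4 = 256 \left(-6\right) 4 = \left(-1536\right) 4 = -6144$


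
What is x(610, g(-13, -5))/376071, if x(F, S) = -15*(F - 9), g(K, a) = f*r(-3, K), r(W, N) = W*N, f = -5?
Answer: -3005/125357 ≈ -0.023972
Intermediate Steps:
r(W, N) = N*W
g(K, a) = 15*K (g(K, a) = -5*K*(-3) = -(-15)*K = 15*K)
x(F, S) = 135 - 15*F (x(F, S) = -15*(-9 + F) = 135 - 15*F)
x(610, g(-13, -5))/376071 = (135 - 15*610)/376071 = (135 - 9150)*(1/376071) = -9015*1/376071 = -3005/125357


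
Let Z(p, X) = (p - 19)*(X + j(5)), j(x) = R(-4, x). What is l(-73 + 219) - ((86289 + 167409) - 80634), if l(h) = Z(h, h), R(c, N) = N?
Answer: -153887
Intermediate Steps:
j(x) = x
Z(p, X) = (-19 + p)*(5 + X) (Z(p, X) = (p - 19)*(X + 5) = (-19 + p)*(5 + X))
l(h) = -95 + h² - 14*h (l(h) = -95 - 19*h + 5*h + h*h = -95 - 19*h + 5*h + h² = -95 + h² - 14*h)
l(-73 + 219) - ((86289 + 167409) - 80634) = (-95 + (-73 + 219)² - 14*(-73 + 219)) - ((86289 + 167409) - 80634) = (-95 + 146² - 14*146) - (253698 - 80634) = (-95 + 21316 - 2044) - 1*173064 = 19177 - 173064 = -153887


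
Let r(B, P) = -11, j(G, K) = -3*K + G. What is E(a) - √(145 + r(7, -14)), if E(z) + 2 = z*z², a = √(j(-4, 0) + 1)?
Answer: -2 - √134 - 3*I*√3 ≈ -13.576 - 5.1962*I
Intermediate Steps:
j(G, K) = G - 3*K
a = I*√3 (a = √((-4 - 3*0) + 1) = √((-4 + 0) + 1) = √(-4 + 1) = √(-3) = I*√3 ≈ 1.732*I)
E(z) = -2 + z³ (E(z) = -2 + z*z² = -2 + z³)
E(a) - √(145 + r(7, -14)) = (-2 + (I*√3)³) - √(145 - 11) = (-2 - 3*I*√3) - √134 = -2 - √134 - 3*I*√3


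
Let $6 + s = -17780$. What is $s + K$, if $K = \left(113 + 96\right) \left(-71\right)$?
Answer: $-32625$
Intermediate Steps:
$K = -14839$ ($K = 209 \left(-71\right) = -14839$)
$s = -17786$ ($s = -6 - 17780 = -17786$)
$s + K = -17786 - 14839 = -32625$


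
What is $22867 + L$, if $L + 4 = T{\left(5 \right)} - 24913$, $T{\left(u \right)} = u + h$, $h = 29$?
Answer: $-2016$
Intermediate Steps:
$T{\left(u \right)} = 29 + u$ ($T{\left(u \right)} = u + 29 = 29 + u$)
$L = -24883$ ($L = -4 + \left(\left(29 + 5\right) - 24913\right) = -4 + \left(34 - 24913\right) = -4 - 24879 = -24883$)
$22867 + L = 22867 - 24883 = -2016$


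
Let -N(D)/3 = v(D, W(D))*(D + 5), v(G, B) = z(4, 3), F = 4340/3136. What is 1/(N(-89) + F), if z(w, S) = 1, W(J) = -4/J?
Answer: 112/28379 ≈ 0.0039466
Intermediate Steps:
F = 155/112 (F = 4340*(1/3136) = 155/112 ≈ 1.3839)
v(G, B) = 1
N(D) = -15 - 3*D (N(D) = -3*(D + 5) = -3*(5 + D) = -15 - 3*D)
1/(N(-89) + F) = 1/((-15 - 3*(-89)) + 155/112) = 1/((-15 + 267) + 155/112) = 1/(252 + 155/112) = 1/(28379/112) = 112/28379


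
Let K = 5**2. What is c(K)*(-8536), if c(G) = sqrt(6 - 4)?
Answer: -8536*sqrt(2) ≈ -12072.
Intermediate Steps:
K = 25
c(G) = sqrt(2)
c(K)*(-8536) = sqrt(2)*(-8536) = -8536*sqrt(2)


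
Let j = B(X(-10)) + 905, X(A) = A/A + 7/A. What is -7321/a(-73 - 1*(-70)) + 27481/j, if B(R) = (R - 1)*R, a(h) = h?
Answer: 670641059/271437 ≈ 2470.7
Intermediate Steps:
X(A) = 1 + 7/A
B(R) = R*(-1 + R) (B(R) = (-1 + R)*R = R*(-1 + R))
j = 90479/100 (j = ((7 - 10)/(-10))*(-1 + (7 - 10)/(-10)) + 905 = (-1/10*(-3))*(-1 - 1/10*(-3)) + 905 = 3*(-1 + 3/10)/10 + 905 = (3/10)*(-7/10) + 905 = -21/100 + 905 = 90479/100 ≈ 904.79)
-7321/a(-73 - 1*(-70)) + 27481/j = -7321/(-73 - 1*(-70)) + 27481/(90479/100) = -7321/(-73 + 70) + 27481*(100/90479) = -7321/(-3) + 2748100/90479 = -7321*(-1/3) + 2748100/90479 = 7321/3 + 2748100/90479 = 670641059/271437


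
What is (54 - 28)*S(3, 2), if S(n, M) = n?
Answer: 78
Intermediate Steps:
(54 - 28)*S(3, 2) = (54 - 28)*3 = 26*3 = 78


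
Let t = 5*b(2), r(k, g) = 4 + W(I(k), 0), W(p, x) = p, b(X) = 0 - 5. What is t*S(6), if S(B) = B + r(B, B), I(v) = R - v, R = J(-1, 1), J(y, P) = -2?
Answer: -50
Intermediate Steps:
R = -2
I(v) = -2 - v
b(X) = -5
r(k, g) = 2 - k (r(k, g) = 4 + (-2 - k) = 2 - k)
t = -25 (t = 5*(-5) = -25)
S(B) = 2 (S(B) = B + (2 - B) = 2)
t*S(6) = -25*2 = -50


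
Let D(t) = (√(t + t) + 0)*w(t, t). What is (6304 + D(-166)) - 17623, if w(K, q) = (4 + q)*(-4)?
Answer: -11319 + 1296*I*√83 ≈ -11319.0 + 11807.0*I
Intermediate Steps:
w(K, q) = -16 - 4*q
D(t) = √2*√t*(-16 - 4*t) (D(t) = (√(t + t) + 0)*(-16 - 4*t) = (√(2*t) + 0)*(-16 - 4*t) = (√2*√t + 0)*(-16 - 4*t) = (√2*√t)*(-16 - 4*t) = √2*√t*(-16 - 4*t))
(6304 + D(-166)) - 17623 = (6304 + 4*√2*√(-166)*(-4 - 1*(-166))) - 17623 = (6304 + 4*√2*(I*√166)*(-4 + 166)) - 17623 = (6304 + 4*√2*(I*√166)*162) - 17623 = (6304 + 1296*I*√83) - 17623 = -11319 + 1296*I*√83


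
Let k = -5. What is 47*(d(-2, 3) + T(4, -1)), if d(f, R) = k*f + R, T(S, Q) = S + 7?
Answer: 1128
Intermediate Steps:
T(S, Q) = 7 + S
d(f, R) = R - 5*f (d(f, R) = -5*f + R = R - 5*f)
47*(d(-2, 3) + T(4, -1)) = 47*((3 - 5*(-2)) + (7 + 4)) = 47*((3 + 10) + 11) = 47*(13 + 11) = 47*24 = 1128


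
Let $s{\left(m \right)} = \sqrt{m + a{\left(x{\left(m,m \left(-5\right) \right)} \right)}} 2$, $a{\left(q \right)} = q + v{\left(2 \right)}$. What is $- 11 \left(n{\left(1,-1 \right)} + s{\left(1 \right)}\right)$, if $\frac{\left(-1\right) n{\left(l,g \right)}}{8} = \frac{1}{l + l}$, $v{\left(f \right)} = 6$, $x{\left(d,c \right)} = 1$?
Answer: $44 - 44 \sqrt{2} \approx -18.225$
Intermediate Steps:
$a{\left(q \right)} = 6 + q$ ($a{\left(q \right)} = q + 6 = 6 + q$)
$n{\left(l,g \right)} = - \frac{4}{l}$ ($n{\left(l,g \right)} = - \frac{8}{l + l} = - \frac{8}{2 l} = - 8 \frac{1}{2 l} = - \frac{4}{l}$)
$s{\left(m \right)} = 2 \sqrt{7 + m}$ ($s{\left(m \right)} = \sqrt{m + \left(6 + 1\right)} 2 = \sqrt{m + 7} \cdot 2 = \sqrt{7 + m} 2 = 2 \sqrt{7 + m}$)
$- 11 \left(n{\left(1,-1 \right)} + s{\left(1 \right)}\right) = - 11 \left(- \frac{4}{1} + 2 \sqrt{7 + 1}\right) = - 11 \left(\left(-4\right) 1 + 2 \sqrt{8}\right) = - 11 \left(-4 + 2 \cdot 2 \sqrt{2}\right) = - 11 \left(-4 + 4 \sqrt{2}\right) = 44 - 44 \sqrt{2}$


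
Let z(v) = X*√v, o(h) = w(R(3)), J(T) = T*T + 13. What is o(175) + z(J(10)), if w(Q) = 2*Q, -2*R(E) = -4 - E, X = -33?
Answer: 7 - 33*√113 ≈ -343.79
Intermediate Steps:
R(E) = 2 + E/2 (R(E) = -(-4 - E)/2 = 2 + E/2)
J(T) = 13 + T² (J(T) = T² + 13 = 13 + T²)
o(h) = 7 (o(h) = 2*(2 + (½)*3) = 2*(2 + 3/2) = 2*(7/2) = 7)
z(v) = -33*√v
o(175) + z(J(10)) = 7 - 33*√(13 + 10²) = 7 - 33*√(13 + 100) = 7 - 33*√113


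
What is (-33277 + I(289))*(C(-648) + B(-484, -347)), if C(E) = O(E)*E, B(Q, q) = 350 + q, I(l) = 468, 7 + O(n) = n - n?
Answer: -148920051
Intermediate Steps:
O(n) = -7 (O(n) = -7 + (n - n) = -7 + 0 = -7)
C(E) = -7*E
(-33277 + I(289))*(C(-648) + B(-484, -347)) = (-33277 + 468)*(-7*(-648) + (350 - 347)) = -32809*(4536 + 3) = -32809*4539 = -148920051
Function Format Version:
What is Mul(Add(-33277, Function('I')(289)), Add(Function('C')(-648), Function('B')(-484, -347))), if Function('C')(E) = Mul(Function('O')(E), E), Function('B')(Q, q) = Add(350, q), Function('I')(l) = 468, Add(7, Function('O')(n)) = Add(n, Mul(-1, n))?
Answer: -148920051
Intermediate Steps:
Function('O')(n) = -7 (Function('O')(n) = Add(-7, Add(n, Mul(-1, n))) = Add(-7, 0) = -7)
Function('C')(E) = Mul(-7, E)
Mul(Add(-33277, Function('I')(289)), Add(Function('C')(-648), Function('B')(-484, -347))) = Mul(Add(-33277, 468), Add(Mul(-7, -648), Add(350, -347))) = Mul(-32809, Add(4536, 3)) = Mul(-32809, 4539) = -148920051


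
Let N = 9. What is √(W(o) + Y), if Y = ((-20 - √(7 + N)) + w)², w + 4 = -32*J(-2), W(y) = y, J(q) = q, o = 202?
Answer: √1498 ≈ 38.704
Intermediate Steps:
w = 60 (w = -4 - 32*(-2) = -4 + 64 = 60)
Y = 1296 (Y = ((-20 - √(7 + 9)) + 60)² = ((-20 - √16) + 60)² = ((-20 - 1*4) + 60)² = ((-20 - 4) + 60)² = (-24 + 60)² = 36² = 1296)
√(W(o) + Y) = √(202 + 1296) = √1498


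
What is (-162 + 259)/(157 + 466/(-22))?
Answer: 1067/1494 ≈ 0.71419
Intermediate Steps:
(-162 + 259)/(157 + 466/(-22)) = 97/(157 + 466*(-1/22)) = 97/(157 - 233/11) = 97/(1494/11) = 97*(11/1494) = 1067/1494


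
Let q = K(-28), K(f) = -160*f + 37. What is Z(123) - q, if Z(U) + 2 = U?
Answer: -4396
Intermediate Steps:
Z(U) = -2 + U
K(f) = 37 - 160*f
q = 4517 (q = 37 - 160*(-28) = 37 + 4480 = 4517)
Z(123) - q = (-2 + 123) - 1*4517 = 121 - 4517 = -4396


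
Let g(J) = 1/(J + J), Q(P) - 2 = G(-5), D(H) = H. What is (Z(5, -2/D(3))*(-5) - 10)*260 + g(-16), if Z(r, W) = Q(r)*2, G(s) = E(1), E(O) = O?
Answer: -332801/32 ≈ -10400.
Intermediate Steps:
G(s) = 1
Q(P) = 3 (Q(P) = 2 + 1 = 3)
Z(r, W) = 6 (Z(r, W) = 3*2 = 6)
g(J) = 1/(2*J)
(Z(5, -2/D(3))*(-5) - 10)*260 + g(-16) = (6*(-5) - 10)*260 + (½)/(-16) = (-30 - 10)*260 + (½)*(-1/16) = -40*260 - 1/32 = -10400 - 1/32 = -332801/32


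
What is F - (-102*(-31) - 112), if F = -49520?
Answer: -52570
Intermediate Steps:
F - (-102*(-31) - 112) = -49520 - (-102*(-31) - 112) = -49520 - (3162 - 112) = -49520 - 1*3050 = -49520 - 3050 = -52570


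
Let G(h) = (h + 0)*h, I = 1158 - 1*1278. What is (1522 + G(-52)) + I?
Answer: 4106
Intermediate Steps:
I = -120 (I = 1158 - 1278 = -120)
G(h) = h² (G(h) = h*h = h²)
(1522 + G(-52)) + I = (1522 + (-52)²) - 120 = (1522 + 2704) - 120 = 4226 - 120 = 4106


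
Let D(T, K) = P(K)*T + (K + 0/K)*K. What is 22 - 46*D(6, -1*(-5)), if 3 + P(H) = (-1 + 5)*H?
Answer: -5820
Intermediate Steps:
P(H) = -3 + 4*H (P(H) = -3 + (-1 + 5)*H = -3 + 4*H)
D(T, K) = K² + T*(-3 + 4*K) (D(T, K) = (-3 + 4*K)*T + (K + 0/K)*K = T*(-3 + 4*K) + (K + 0)*K = T*(-3 + 4*K) + K*K = T*(-3 + 4*K) + K² = K² + T*(-3 + 4*K))
22 - 46*D(6, -1*(-5)) = 22 - 46*((-1*(-5))² + 6*(-3 + 4*(-1*(-5)))) = 22 - 46*(5² + 6*(-3 + 4*5)) = 22 - 46*(25 + 6*(-3 + 20)) = 22 - 46*(25 + 6*17) = 22 - 46*(25 + 102) = 22 - 46*127 = 22 - 5842 = -5820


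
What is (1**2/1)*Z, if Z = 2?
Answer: 2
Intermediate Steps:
(1**2/1)*Z = (1**2/1)*2 = (1*1)*2 = 1*2 = 2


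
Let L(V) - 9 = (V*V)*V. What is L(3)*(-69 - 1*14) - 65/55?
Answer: -32881/11 ≈ -2989.2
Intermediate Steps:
L(V) = 9 + V³ (L(V) = 9 + (V*V)*V = 9 + V²*V = 9 + V³)
L(3)*(-69 - 1*14) - 65/55 = (9 + 3³)*(-69 - 1*14) - 65/55 = (9 + 27)*(-69 - 14) - 65*1/55 = 36*(-83) - 13/11 = -2988 - 13/11 = -32881/11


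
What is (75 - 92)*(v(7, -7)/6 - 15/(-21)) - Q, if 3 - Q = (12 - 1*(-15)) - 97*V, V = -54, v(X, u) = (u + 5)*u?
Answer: 109414/21 ≈ 5210.2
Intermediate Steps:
v(X, u) = u*(5 + u) (v(X, u) = (5 + u)*u = u*(5 + u))
Q = -5262 (Q = 3 - ((12 - 1*(-15)) - 97*(-54)) = 3 - ((12 + 15) + 5238) = 3 - (27 + 5238) = 3 - 1*5265 = 3 - 5265 = -5262)
(75 - 92)*(v(7, -7)/6 - 15/(-21)) - Q = (75 - 92)*(-7*(5 - 7)/6 - 15/(-21)) - 1*(-5262) = -17*(-7*(-2)*(⅙) - 15*(-1/21)) + 5262 = -17*(14*(⅙) + 5/7) + 5262 = -17*(7/3 + 5/7) + 5262 = -17*64/21 + 5262 = -1088/21 + 5262 = 109414/21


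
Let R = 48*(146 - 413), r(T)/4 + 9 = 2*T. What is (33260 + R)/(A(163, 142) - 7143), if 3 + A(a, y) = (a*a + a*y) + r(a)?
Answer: 20444/43837 ≈ 0.46636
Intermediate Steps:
r(T) = -36 + 8*T (r(T) = -36 + 4*(2*T) = -36 + 8*T)
R = -12816 (R = 48*(-267) = -12816)
A(a, y) = -39 + a² + 8*a + a*y (A(a, y) = -3 + ((a*a + a*y) + (-36 + 8*a)) = -3 + ((a² + a*y) + (-36 + 8*a)) = -3 + (-36 + a² + 8*a + a*y) = -39 + a² + 8*a + a*y)
(33260 + R)/(A(163, 142) - 7143) = (33260 - 12816)/((-39 + 163² + 8*163 + 163*142) - 7143) = 20444/((-39 + 26569 + 1304 + 23146) - 7143) = 20444/(50980 - 7143) = 20444/43837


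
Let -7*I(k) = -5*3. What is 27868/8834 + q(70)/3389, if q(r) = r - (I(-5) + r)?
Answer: 47212861/14969213 ≈ 3.1540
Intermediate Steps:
I(k) = 15/7 (I(k) = -(-5)*3/7 = -⅐*(-15) = 15/7)
q(r) = -15/7 (q(r) = r - (15/7 + r) = r + (-15/7 - r) = -15/7)
27868/8834 + q(70)/3389 = 27868/8834 - 15/7/3389 = 27868*(1/8834) - 15/7*1/3389 = 13934/4417 - 15/23723 = 47212861/14969213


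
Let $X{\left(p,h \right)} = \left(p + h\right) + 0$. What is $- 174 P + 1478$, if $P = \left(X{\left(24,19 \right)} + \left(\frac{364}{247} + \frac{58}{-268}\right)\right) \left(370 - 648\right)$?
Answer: $\frac{2727135788}{1273} \approx 2.1423 \cdot 10^{6}$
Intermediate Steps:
$X{\left(p,h \right)} = h + p$ ($X{\left(p,h \right)} = \left(h + p\right) + 0 = h + p$)
$P = - \frac{15662381}{1273}$ ($P = \left(\left(19 + 24\right) + \left(\frac{364}{247} + \frac{58}{-268}\right)\right) \left(370 - 648\right) = \left(43 + \left(364 \cdot \frac{1}{247} + 58 \left(- \frac{1}{268}\right)\right)\right) \left(-278\right) = \left(43 + \left(\frac{28}{19} - \frac{29}{134}\right)\right) \left(-278\right) = \left(43 + \frac{3201}{2546}\right) \left(-278\right) = \frac{112679}{2546} \left(-278\right) = - \frac{15662381}{1273} \approx -12304.0$)
$- 174 P + 1478 = \left(-174\right) \left(- \frac{15662381}{1273}\right) + 1478 = \frac{2725254294}{1273} + 1478 = \frac{2727135788}{1273}$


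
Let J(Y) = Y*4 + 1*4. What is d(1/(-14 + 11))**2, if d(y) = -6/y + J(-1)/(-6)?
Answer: 324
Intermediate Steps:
J(Y) = 4 + 4*Y (J(Y) = 4*Y + 4 = 4 + 4*Y)
d(y) = -6/y (d(y) = -6/y + (4 + 4*(-1))/(-6) = -6/y + (4 - 4)*(-1/6) = -6/y + 0*(-1/6) = -6/y + 0 = -6/y)
d(1/(-14 + 11))**2 = (-6/(1/(-14 + 11)))**2 = (-6/(1/(-3)))**2 = (-6/(-1/3))**2 = (-6*(-3))**2 = 18**2 = 324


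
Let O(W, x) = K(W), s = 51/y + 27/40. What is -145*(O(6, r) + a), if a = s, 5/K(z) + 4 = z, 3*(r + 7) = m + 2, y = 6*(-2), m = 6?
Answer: 1247/8 ≈ 155.88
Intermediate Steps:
y = -12
r = -13/3 (r = -7 + (6 + 2)/3 = -7 + (⅓)*8 = -7 + 8/3 = -13/3 ≈ -4.3333)
K(z) = 5/(-4 + z)
s = -143/40 (s = 51/(-12) + 27/40 = 51*(-1/12) + 27*(1/40) = -17/4 + 27/40 = -143/40 ≈ -3.5750)
O(W, x) = 5/(-4 + W)
a = -143/40 ≈ -3.5750
-145*(O(6, r) + a) = -145*(5/(-4 + 6) - 143/40) = -145*(5/2 - 143/40) = -145*(-43/40) = 1247/8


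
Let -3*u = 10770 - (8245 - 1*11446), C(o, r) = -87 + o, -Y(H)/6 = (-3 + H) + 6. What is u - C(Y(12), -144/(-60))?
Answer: -4480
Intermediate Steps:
Y(H) = -18 - 6*H (Y(H) = -6*((-3 + H) + 6) = -6*(3 + H) = -18 - 6*H)
u = -4657 (u = -(10770 - (8245 - 1*11446))/3 = -(10770 - (8245 - 11446))/3 = -(10770 - 1*(-3201))/3 = -(10770 + 3201)/3 = -⅓*13971 = -4657)
u - C(Y(12), -144/(-60)) = -4657 - (-87 + (-18 - 6*12)) = -4657 - (-87 + (-18 - 72)) = -4657 - (-87 - 90) = -4657 - 1*(-177) = -4657 + 177 = -4480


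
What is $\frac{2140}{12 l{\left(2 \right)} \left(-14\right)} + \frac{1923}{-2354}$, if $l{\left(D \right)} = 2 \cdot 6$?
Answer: $- \frac{1114291}{593208} \approx -1.8784$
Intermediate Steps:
$l{\left(D \right)} = 12$
$\frac{2140}{12 l{\left(2 \right)} \left(-14\right)} + \frac{1923}{-2354} = \frac{2140}{12 \cdot 12 \left(-14\right)} + \frac{1923}{-2354} = \frac{2140}{144 \left(-14\right)} + 1923 \left(- \frac{1}{2354}\right) = \frac{2140}{-2016} - \frac{1923}{2354} = 2140 \left(- \frac{1}{2016}\right) - \frac{1923}{2354} = - \frac{535}{504} - \frac{1923}{2354} = - \frac{1114291}{593208}$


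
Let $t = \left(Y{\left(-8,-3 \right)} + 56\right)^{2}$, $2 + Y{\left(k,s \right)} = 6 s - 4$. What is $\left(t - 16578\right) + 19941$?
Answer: $4387$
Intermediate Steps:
$Y{\left(k,s \right)} = -6 + 6 s$ ($Y{\left(k,s \right)} = -2 + \left(6 s - 4\right) = -2 + \left(-4 + 6 s\right) = -6 + 6 s$)
$t = 1024$ ($t = \left(\left(-6 + 6 \left(-3\right)\right) + 56\right)^{2} = \left(\left(-6 - 18\right) + 56\right)^{2} = \left(-24 + 56\right)^{2} = 32^{2} = 1024$)
$\left(t - 16578\right) + 19941 = \left(1024 - 16578\right) + 19941 = -15554 + 19941 = 4387$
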